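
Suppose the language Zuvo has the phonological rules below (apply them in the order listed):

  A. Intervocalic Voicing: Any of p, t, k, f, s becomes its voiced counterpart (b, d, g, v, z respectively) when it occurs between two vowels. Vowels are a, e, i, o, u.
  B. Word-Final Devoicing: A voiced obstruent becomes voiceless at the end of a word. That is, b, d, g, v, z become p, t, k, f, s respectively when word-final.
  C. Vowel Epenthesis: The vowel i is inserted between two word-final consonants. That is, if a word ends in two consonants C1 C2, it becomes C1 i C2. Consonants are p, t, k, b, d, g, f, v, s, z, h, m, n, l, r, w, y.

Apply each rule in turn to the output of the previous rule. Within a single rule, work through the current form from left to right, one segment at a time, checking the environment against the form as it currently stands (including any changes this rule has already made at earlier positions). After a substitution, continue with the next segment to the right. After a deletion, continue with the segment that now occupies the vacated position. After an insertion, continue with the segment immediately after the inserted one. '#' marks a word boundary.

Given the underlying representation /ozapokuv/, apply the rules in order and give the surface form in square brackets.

[ozaboguf]

A Intervocalic Voicing: [ozapokuv] → [ozaboguv]
B Word-Final Devoicing: [ozaboguv] → [ozaboguf]
C Vowel Epenthesis: no change — [ozaboguf]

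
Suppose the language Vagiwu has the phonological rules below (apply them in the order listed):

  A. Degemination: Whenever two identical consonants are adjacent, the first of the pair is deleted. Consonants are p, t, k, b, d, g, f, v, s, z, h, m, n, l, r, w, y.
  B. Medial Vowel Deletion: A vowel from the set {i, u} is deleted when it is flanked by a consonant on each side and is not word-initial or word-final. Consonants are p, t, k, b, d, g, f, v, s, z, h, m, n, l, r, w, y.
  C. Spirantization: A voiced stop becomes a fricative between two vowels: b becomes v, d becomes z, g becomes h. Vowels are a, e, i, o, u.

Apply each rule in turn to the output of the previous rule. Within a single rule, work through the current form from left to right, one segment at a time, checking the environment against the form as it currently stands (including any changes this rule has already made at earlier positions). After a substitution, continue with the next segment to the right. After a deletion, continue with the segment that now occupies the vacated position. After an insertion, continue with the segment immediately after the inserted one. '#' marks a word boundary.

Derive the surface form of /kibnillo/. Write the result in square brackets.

A Degemination: [kibnillo] → [kibnilo]
B Medial Vowel Deletion: [kibnilo] → [kbnlo]
C Spirantization: no change — [kbnlo]

[kbnlo]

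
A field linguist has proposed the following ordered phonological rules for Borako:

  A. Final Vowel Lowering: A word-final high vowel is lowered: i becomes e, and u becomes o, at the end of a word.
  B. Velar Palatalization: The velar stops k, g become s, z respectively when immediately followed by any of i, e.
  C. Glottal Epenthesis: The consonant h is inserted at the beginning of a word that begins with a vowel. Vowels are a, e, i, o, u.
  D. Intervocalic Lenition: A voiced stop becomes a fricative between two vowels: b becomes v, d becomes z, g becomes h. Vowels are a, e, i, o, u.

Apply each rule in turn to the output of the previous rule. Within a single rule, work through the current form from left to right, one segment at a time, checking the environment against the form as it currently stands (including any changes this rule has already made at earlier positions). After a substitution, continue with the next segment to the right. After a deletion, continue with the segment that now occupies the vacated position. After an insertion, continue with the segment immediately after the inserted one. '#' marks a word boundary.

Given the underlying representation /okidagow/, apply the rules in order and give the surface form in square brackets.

[hosizahow]

A Final Vowel Lowering: no change — [okidagow]
B Velar Palatalization: [okidagow] → [osidagow]
C Glottal Epenthesis: [osidagow] → [hosidagow]
D Intervocalic Lenition: [hosidagow] → [hosizahow]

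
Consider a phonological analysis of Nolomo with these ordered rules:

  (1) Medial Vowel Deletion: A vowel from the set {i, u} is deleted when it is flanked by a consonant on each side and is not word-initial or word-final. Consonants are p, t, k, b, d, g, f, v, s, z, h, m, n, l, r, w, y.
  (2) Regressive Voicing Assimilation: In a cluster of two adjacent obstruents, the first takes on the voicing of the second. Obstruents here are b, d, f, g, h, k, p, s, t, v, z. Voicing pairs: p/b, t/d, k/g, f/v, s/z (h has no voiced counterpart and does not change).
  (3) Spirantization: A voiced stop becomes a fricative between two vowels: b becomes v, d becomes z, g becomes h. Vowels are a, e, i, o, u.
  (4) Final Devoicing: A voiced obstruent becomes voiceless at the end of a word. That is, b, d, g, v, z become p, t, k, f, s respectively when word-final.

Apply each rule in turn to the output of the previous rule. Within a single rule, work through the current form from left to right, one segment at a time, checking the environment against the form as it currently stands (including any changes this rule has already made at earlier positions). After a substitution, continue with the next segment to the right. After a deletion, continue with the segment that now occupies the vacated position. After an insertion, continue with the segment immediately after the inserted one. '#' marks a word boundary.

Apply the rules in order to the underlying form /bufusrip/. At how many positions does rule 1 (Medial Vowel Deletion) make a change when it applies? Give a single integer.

(1) Medial Vowel Deletion: [bufusrip] → [bfsrp]
(2) Regressive Voicing Assimilation: [bfsrp] → [pfsrp]
(3) Spirantization: no change — [pfsrp]
(4) Final Devoicing: no change — [pfsrp]
Rule 1 changed 3 position(s).

3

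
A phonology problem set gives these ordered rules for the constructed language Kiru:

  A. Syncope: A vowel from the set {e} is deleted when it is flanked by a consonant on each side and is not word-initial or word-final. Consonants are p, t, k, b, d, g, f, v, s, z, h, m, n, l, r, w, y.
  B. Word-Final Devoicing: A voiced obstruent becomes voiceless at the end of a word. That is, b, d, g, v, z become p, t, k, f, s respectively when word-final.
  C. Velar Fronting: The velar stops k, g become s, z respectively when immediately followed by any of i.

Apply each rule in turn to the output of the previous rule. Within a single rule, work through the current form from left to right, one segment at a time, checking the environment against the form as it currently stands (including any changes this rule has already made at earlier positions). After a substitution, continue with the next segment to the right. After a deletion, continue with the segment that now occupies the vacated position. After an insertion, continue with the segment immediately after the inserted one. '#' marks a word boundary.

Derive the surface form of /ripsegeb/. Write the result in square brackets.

A Syncope: [ripsegeb] → [ripsgb]
B Word-Final Devoicing: [ripsgb] → [ripsgp]
C Velar Fronting: no change — [ripsgp]

[ripsgp]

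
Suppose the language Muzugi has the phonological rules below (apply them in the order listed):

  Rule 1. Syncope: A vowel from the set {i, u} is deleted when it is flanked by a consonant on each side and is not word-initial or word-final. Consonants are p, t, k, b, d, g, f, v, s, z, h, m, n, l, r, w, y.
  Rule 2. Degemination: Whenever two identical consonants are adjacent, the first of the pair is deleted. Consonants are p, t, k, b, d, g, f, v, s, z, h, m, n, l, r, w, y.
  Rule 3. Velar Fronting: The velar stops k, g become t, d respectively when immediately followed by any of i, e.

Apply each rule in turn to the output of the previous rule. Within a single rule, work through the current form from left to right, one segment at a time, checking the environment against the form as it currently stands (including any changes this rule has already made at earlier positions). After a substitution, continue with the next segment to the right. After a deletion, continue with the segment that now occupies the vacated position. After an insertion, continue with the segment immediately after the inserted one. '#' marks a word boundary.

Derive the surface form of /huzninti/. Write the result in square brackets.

[hznti]

Rule 1 Syncope: [huzninti] → [hznnti]
Rule 2 Degemination: [hznnti] → [hznti]
Rule 3 Velar Fronting: no change — [hznti]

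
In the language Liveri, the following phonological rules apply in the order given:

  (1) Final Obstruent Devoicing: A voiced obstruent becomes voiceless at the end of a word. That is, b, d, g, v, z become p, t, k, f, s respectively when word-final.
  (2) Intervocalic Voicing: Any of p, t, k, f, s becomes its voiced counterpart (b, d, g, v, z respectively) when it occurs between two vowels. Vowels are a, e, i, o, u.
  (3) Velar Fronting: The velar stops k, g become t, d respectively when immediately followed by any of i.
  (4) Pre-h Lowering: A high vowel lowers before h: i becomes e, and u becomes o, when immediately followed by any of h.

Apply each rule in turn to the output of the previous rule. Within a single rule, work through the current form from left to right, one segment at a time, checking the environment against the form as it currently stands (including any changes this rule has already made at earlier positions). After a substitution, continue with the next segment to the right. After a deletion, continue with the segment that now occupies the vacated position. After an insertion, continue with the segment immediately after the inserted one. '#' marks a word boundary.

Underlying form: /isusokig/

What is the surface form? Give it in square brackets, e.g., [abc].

[izuzodik]

(1) Final Obstruent Devoicing: [isusokig] → [isusokik]
(2) Intervocalic Voicing: [isusokik] → [izuzogik]
(3) Velar Fronting: [izuzogik] → [izuzodik]
(4) Pre-h Lowering: no change — [izuzodik]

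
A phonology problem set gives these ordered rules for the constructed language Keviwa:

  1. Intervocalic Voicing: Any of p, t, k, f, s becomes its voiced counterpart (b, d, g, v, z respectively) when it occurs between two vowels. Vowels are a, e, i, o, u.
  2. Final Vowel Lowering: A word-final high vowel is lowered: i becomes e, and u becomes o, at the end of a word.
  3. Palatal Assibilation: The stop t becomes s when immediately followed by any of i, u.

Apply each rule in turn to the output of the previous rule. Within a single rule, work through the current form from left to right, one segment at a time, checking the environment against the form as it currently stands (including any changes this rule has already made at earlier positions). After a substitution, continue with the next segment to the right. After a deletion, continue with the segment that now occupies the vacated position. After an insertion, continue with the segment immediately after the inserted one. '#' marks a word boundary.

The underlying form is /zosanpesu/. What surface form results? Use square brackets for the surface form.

[zozanpezo]

1 Intervocalic Voicing: [zosanpesu] → [zozanpezu]
2 Final Vowel Lowering: [zozanpezu] → [zozanpezo]
3 Palatal Assibilation: no change — [zozanpezo]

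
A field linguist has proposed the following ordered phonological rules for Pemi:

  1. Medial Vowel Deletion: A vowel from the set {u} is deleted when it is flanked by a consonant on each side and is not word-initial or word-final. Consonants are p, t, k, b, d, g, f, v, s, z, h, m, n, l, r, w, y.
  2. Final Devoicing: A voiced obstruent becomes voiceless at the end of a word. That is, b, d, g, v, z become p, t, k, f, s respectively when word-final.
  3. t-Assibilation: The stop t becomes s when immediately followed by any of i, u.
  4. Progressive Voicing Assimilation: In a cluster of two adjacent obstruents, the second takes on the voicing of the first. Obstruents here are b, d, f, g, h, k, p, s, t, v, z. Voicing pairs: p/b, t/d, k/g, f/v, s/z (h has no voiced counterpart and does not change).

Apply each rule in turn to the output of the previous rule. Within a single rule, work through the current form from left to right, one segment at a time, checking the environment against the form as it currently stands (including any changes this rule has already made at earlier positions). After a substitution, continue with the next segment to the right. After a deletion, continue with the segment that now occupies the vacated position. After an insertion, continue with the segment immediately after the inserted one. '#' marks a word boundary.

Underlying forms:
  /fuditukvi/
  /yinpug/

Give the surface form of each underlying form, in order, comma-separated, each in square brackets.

/fuditukvi/:
  1 Medial Vowel Deletion: [fuditukvi] → [fditkvi]
  2 Final Devoicing: no change — [fditkvi]
  3 t-Assibilation: no change — [fditkvi]
  4 Progressive Voicing Assimilation: [fditkvi] → [ftitkfi]
/yinpug/:
  1 Medial Vowel Deletion: [yinpug] → [yinpg]
  2 Final Devoicing: [yinpg] → [yinpk]
  3 t-Assibilation: no change — [yinpk]
  4 Progressive Voicing Assimilation: no change — [yinpk]

[ftitkfi], [yinpk]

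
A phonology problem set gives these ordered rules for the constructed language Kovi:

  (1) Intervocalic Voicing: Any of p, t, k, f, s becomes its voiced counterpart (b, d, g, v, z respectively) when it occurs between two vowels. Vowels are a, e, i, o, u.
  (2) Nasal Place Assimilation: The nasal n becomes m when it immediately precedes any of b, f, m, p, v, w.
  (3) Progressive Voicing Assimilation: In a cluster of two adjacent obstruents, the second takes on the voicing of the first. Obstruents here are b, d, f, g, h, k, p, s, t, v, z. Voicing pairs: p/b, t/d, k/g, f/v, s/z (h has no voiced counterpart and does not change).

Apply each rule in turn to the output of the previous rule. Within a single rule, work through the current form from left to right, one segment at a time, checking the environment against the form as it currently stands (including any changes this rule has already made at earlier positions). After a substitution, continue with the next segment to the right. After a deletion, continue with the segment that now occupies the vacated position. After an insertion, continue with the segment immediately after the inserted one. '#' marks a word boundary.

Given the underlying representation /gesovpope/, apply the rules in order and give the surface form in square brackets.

[gezovbobe]

(1) Intervocalic Voicing: [gesovpope] → [gezovpobe]
(2) Nasal Place Assimilation: no change — [gezovpobe]
(3) Progressive Voicing Assimilation: [gezovpobe] → [gezovbobe]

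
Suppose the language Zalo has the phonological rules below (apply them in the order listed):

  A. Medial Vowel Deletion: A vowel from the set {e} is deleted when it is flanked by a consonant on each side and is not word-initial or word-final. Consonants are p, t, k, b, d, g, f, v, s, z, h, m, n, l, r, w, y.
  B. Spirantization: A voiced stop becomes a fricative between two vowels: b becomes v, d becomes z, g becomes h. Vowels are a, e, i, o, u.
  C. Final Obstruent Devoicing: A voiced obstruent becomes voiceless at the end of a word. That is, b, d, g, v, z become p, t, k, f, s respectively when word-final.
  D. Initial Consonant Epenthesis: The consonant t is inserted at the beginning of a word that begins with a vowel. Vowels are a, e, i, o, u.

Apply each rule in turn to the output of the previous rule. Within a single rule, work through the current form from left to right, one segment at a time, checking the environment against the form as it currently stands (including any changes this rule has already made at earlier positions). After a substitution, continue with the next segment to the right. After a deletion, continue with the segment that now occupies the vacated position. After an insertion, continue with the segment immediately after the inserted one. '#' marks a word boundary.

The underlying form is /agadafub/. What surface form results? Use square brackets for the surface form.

[tahazafup]

A Medial Vowel Deletion: no change — [agadafub]
B Spirantization: [agadafub] → [ahazafub]
C Final Obstruent Devoicing: [ahazafub] → [ahazafup]
D Initial Consonant Epenthesis: [ahazafup] → [tahazafup]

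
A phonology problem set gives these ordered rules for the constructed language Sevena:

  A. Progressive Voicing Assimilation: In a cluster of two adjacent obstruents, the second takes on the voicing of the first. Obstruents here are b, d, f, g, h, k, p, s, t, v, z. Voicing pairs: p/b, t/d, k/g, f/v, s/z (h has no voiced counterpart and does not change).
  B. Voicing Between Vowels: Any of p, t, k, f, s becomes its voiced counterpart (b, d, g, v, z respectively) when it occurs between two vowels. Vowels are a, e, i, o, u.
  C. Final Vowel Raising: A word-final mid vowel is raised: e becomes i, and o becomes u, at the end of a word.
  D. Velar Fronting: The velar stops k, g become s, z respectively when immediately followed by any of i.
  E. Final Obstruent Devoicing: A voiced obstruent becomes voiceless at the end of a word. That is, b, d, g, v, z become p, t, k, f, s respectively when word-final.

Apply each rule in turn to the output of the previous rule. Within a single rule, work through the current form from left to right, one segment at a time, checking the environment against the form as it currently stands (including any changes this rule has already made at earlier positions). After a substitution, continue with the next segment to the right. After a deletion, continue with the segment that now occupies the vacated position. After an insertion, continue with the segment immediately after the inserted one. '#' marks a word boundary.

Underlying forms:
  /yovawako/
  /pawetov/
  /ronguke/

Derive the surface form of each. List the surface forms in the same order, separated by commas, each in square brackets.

/yovawako/:
  A Progressive Voicing Assimilation: no change — [yovawako]
  B Voicing Between Vowels: [yovawako] → [yovawago]
  C Final Vowel Raising: [yovawago] → [yovawagu]
  D Velar Fronting: no change — [yovawagu]
  E Final Obstruent Devoicing: no change — [yovawagu]
/pawetov/:
  A Progressive Voicing Assimilation: no change — [pawetov]
  B Voicing Between Vowels: [pawetov] → [pawedov]
  C Final Vowel Raising: no change — [pawedov]
  D Velar Fronting: no change — [pawedov]
  E Final Obstruent Devoicing: [pawedov] → [pawedof]
/ronguke/:
  A Progressive Voicing Assimilation: no change — [ronguke]
  B Voicing Between Vowels: [ronguke] → [ronguge]
  C Final Vowel Raising: [ronguge] → [rongugi]
  D Velar Fronting: [rongugi] → [ronguzi]
  E Final Obstruent Devoicing: no change — [ronguzi]

[yovawagu], [pawedof], [ronguzi]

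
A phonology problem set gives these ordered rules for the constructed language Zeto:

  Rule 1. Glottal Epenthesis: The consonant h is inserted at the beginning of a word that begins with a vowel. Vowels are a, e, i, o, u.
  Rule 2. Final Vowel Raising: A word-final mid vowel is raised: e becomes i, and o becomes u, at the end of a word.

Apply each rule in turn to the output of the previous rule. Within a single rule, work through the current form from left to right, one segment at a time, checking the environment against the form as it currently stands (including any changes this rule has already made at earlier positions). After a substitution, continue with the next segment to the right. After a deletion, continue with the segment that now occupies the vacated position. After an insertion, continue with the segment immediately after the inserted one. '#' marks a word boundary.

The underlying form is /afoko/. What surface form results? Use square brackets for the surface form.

Rule 1 Glottal Epenthesis: [afoko] → [hafoko]
Rule 2 Final Vowel Raising: [hafoko] → [hafoku]

[hafoku]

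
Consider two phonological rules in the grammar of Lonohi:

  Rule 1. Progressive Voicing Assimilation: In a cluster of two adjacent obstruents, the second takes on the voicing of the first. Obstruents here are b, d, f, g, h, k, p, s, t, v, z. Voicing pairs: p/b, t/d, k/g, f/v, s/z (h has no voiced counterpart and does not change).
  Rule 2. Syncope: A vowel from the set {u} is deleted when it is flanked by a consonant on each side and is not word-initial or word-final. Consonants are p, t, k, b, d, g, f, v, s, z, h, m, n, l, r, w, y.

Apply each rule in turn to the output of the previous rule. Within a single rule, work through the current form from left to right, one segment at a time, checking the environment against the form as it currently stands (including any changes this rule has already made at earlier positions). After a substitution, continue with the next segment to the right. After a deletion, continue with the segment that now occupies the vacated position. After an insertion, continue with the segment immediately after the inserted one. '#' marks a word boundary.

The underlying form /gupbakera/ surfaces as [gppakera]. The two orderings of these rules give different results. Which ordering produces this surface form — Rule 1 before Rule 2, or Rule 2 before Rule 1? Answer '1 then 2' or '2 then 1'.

Order 1 then 2:
  1 Progressive Voicing Assimilation: [gupbakera] → [guppakera]
  2 Syncope: [guppakera] → [gppakera]
  result: [gppakera]
Order 2 then 1:
  2 Syncope: [gupbakera] → [gpbakera]
  1 Progressive Voicing Assimilation: [gpbakera] → [gbbakera]
  result: [gbbakera]

1 then 2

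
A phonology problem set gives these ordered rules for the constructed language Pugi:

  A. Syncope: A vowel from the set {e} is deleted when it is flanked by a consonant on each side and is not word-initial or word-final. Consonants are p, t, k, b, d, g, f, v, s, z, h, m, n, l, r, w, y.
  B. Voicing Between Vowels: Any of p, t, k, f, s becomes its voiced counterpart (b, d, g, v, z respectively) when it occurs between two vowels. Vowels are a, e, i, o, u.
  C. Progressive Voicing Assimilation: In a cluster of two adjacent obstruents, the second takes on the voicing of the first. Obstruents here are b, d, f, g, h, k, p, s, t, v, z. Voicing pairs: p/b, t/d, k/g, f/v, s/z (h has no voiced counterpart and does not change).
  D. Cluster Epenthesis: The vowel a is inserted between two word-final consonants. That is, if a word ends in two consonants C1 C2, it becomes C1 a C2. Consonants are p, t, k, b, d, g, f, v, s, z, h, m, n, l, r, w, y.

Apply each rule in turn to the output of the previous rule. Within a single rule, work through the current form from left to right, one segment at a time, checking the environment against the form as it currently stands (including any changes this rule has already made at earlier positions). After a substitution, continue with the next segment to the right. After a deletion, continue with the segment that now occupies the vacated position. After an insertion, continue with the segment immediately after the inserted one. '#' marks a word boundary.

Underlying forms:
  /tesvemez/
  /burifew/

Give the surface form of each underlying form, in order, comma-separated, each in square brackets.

[tsfmaz], [burifaw]

/tesvemez/:
  A Syncope: [tesvemez] → [tsvmz]
  B Voicing Between Vowels: no change — [tsvmz]
  C Progressive Voicing Assimilation: [tsvmz] → [tsfmz]
  D Cluster Epenthesis: [tsfmz] → [tsfmaz]
/burifew/:
  A Syncope: [burifew] → [burifw]
  B Voicing Between Vowels: no change — [burifw]
  C Progressive Voicing Assimilation: no change — [burifw]
  D Cluster Epenthesis: [burifw] → [burifaw]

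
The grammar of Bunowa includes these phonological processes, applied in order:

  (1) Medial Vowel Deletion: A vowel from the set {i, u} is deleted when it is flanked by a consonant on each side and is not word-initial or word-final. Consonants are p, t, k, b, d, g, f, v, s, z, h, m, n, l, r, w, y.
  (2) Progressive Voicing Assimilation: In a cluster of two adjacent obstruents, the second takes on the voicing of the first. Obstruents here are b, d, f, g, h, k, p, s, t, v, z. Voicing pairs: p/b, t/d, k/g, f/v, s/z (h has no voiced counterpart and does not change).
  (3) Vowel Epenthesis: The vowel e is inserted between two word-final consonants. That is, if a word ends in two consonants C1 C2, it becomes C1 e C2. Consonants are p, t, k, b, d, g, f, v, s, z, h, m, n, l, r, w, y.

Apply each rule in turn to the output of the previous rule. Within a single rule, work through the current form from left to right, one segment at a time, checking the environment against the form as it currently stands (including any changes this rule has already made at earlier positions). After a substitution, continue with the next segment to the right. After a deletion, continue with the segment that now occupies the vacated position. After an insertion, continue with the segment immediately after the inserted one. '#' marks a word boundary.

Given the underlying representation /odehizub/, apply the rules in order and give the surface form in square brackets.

(1) Medial Vowel Deletion: [odehizub] → [odehzb]
(2) Progressive Voicing Assimilation: [odehzb] → [odehsp]
(3) Vowel Epenthesis: [odehsp] → [odehsep]

[odehsep]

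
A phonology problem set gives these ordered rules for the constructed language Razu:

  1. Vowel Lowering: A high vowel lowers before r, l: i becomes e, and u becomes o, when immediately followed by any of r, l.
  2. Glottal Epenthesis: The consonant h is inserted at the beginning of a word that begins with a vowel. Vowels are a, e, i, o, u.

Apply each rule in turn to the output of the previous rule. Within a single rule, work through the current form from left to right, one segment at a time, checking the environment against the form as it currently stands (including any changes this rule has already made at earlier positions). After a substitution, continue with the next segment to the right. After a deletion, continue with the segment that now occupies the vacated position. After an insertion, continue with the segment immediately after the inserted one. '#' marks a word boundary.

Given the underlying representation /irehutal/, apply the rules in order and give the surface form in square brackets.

1 Vowel Lowering: [irehutal] → [erehutal]
2 Glottal Epenthesis: [erehutal] → [herehutal]

[herehutal]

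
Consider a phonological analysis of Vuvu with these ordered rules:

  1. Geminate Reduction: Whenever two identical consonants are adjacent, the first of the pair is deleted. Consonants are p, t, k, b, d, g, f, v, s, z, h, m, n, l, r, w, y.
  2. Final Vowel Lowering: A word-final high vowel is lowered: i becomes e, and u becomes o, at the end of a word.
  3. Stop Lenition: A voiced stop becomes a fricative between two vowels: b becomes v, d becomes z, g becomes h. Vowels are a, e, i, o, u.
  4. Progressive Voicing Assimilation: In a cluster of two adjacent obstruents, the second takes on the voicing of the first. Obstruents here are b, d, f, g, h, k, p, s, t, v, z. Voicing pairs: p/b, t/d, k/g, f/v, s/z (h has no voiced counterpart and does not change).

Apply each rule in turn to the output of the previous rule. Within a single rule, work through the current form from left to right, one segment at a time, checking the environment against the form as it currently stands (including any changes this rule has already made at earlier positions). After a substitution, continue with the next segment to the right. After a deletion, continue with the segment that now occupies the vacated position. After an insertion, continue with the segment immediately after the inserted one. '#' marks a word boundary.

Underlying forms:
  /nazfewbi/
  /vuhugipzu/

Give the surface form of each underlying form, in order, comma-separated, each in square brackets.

/nazfewbi/:
  1 Geminate Reduction: no change — [nazfewbi]
  2 Final Vowel Lowering: [nazfewbi] → [nazfewbe]
  3 Stop Lenition: no change — [nazfewbe]
  4 Progressive Voicing Assimilation: [nazfewbe] → [nazvewbe]
/vuhugipzu/:
  1 Geminate Reduction: no change — [vuhugipzu]
  2 Final Vowel Lowering: [vuhugipzu] → [vuhugipzo]
  3 Stop Lenition: [vuhugipzo] → [vuhuhipzo]
  4 Progressive Voicing Assimilation: [vuhuhipzo] → [vuhuhipso]

[nazvewbe], [vuhuhipso]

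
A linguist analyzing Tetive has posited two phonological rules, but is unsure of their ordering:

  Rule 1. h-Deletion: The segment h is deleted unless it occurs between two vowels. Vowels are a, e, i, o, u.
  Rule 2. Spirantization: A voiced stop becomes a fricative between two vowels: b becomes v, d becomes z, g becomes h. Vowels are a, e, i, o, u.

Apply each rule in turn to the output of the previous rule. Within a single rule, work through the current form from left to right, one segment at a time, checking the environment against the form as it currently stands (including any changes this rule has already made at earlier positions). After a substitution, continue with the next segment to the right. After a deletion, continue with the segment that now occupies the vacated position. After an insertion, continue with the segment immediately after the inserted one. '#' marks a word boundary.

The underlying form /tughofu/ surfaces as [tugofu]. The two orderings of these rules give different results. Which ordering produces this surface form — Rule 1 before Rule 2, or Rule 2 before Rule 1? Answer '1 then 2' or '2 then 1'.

2 then 1

Order 1 then 2:
  1 h-Deletion: [tughofu] → [tugofu]
  2 Spirantization: [tugofu] → [tuhofu]
  result: [tuhofu]
Order 2 then 1:
  2 Spirantization: no change — [tughofu]
  1 h-Deletion: [tughofu] → [tugofu]
  result: [tugofu]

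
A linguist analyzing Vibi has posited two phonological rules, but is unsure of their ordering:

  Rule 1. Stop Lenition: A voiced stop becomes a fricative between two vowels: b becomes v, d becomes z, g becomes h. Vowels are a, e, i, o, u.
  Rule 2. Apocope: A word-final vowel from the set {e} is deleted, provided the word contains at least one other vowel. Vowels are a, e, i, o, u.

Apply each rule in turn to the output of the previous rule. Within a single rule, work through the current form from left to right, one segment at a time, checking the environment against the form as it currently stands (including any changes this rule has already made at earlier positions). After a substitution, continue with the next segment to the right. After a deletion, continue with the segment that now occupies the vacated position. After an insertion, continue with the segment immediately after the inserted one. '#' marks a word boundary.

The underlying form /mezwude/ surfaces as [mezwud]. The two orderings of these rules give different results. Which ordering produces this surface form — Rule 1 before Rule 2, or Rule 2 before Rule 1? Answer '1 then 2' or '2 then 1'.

2 then 1

Order 1 then 2:
  1 Stop Lenition: [mezwude] → [mezwuze]
  2 Apocope: [mezwuze] → [mezwuz]
  result: [mezwuz]
Order 2 then 1:
  2 Apocope: [mezwude] → [mezwud]
  1 Stop Lenition: no change — [mezwud]
  result: [mezwud]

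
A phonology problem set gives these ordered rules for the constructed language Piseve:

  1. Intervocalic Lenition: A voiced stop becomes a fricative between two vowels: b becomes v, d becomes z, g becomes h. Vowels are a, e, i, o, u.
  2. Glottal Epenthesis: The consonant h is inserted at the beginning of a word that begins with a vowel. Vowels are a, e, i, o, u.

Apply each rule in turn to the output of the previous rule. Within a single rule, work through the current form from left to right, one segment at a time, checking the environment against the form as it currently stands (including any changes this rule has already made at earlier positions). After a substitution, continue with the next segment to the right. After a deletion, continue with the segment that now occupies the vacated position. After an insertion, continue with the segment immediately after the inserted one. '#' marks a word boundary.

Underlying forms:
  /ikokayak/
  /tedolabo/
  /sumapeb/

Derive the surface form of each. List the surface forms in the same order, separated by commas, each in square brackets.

[hikokayak], [tezolavo], [sumapeb]

/ikokayak/:
  1 Intervocalic Lenition: no change — [ikokayak]
  2 Glottal Epenthesis: [ikokayak] → [hikokayak]
/tedolabo/:
  1 Intervocalic Lenition: [tedolabo] → [tezolavo]
  2 Glottal Epenthesis: no change — [tezolavo]
/sumapeb/:
  1 Intervocalic Lenition: no change — [sumapeb]
  2 Glottal Epenthesis: no change — [sumapeb]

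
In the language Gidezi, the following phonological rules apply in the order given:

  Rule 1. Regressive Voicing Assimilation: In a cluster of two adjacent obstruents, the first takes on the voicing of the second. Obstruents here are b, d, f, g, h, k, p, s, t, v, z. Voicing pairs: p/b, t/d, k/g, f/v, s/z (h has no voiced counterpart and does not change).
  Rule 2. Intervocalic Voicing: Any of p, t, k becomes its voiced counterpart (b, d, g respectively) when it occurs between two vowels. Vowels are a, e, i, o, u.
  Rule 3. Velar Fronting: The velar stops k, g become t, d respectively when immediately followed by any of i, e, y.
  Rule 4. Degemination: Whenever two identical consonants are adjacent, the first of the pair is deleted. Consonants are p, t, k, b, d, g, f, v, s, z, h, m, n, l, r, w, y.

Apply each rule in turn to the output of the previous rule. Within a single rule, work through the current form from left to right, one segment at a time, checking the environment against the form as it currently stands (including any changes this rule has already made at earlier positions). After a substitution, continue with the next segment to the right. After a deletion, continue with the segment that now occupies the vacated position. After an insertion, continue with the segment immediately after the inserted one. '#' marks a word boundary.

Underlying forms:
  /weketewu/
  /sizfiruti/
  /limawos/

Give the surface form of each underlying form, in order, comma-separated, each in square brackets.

/weketewu/:
  Rule 1 Regressive Voicing Assimilation: no change — [weketewu]
  Rule 2 Intervocalic Voicing: [weketewu] → [wegedewu]
  Rule 3 Velar Fronting: [wegedewu] → [wededewu]
  Rule 4 Degemination: no change — [wededewu]
/sizfiruti/:
  Rule 1 Regressive Voicing Assimilation: [sizfiruti] → [sisfiruti]
  Rule 2 Intervocalic Voicing: [sisfiruti] → [sisfirudi]
  Rule 3 Velar Fronting: no change — [sisfirudi]
  Rule 4 Degemination: no change — [sisfirudi]
/limawos/:
  Rule 1 Regressive Voicing Assimilation: no change — [limawos]
  Rule 2 Intervocalic Voicing: no change — [limawos]
  Rule 3 Velar Fronting: no change — [limawos]
  Rule 4 Degemination: no change — [limawos]

[wededewu], [sisfirudi], [limawos]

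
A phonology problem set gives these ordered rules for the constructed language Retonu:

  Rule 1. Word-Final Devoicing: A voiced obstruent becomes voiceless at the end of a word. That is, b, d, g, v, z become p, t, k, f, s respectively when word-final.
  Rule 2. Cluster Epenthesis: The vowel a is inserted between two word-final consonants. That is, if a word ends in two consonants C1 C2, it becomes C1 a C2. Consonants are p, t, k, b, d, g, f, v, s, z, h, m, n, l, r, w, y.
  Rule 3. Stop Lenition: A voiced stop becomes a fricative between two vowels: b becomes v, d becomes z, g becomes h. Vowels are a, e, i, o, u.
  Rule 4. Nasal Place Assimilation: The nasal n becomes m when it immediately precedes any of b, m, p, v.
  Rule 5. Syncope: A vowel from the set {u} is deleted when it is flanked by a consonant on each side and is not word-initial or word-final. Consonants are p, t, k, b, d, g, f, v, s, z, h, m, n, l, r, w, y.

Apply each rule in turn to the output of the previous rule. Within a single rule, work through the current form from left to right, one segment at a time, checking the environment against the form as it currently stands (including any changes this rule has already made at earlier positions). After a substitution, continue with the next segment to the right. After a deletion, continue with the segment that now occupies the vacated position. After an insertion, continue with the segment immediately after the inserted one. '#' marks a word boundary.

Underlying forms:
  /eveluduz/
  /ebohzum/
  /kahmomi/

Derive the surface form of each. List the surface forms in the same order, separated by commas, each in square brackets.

[evelzs], [evohzm], [kahmomi]

/eveluduz/:
  Rule 1 Word-Final Devoicing: [eveluduz] → [eveludus]
  Rule 2 Cluster Epenthesis: no change — [eveludus]
  Rule 3 Stop Lenition: [eveludus] → [eveluzus]
  Rule 4 Nasal Place Assimilation: no change — [eveluzus]
  Rule 5 Syncope: [eveluzus] → [evelzs]
/ebohzum/:
  Rule 1 Word-Final Devoicing: no change — [ebohzum]
  Rule 2 Cluster Epenthesis: no change — [ebohzum]
  Rule 3 Stop Lenition: [ebohzum] → [evohzum]
  Rule 4 Nasal Place Assimilation: no change — [evohzum]
  Rule 5 Syncope: [evohzum] → [evohzm]
/kahmomi/:
  Rule 1 Word-Final Devoicing: no change — [kahmomi]
  Rule 2 Cluster Epenthesis: no change — [kahmomi]
  Rule 3 Stop Lenition: no change — [kahmomi]
  Rule 4 Nasal Place Assimilation: no change — [kahmomi]
  Rule 5 Syncope: no change — [kahmomi]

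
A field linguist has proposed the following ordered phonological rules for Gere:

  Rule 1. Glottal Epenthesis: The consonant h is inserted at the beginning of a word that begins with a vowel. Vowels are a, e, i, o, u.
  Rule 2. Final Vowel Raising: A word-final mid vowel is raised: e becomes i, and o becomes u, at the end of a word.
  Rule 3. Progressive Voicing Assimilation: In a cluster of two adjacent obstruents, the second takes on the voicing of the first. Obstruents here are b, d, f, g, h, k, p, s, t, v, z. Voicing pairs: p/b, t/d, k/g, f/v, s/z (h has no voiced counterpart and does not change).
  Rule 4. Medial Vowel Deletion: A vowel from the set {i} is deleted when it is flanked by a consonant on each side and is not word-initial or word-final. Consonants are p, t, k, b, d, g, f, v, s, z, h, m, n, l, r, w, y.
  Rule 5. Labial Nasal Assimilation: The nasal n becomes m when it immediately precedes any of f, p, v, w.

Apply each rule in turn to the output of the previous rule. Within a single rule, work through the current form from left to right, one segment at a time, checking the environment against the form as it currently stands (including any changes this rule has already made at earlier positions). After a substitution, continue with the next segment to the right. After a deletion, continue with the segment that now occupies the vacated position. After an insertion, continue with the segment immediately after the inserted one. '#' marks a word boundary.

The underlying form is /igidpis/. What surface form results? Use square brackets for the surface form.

Rule 1 Glottal Epenthesis: [igidpis] → [higidpis]
Rule 2 Final Vowel Raising: no change — [higidpis]
Rule 3 Progressive Voicing Assimilation: [higidpis] → [higidbis]
Rule 4 Medial Vowel Deletion: [higidbis] → [hgdbs]
Rule 5 Labial Nasal Assimilation: no change — [hgdbs]

[hgdbs]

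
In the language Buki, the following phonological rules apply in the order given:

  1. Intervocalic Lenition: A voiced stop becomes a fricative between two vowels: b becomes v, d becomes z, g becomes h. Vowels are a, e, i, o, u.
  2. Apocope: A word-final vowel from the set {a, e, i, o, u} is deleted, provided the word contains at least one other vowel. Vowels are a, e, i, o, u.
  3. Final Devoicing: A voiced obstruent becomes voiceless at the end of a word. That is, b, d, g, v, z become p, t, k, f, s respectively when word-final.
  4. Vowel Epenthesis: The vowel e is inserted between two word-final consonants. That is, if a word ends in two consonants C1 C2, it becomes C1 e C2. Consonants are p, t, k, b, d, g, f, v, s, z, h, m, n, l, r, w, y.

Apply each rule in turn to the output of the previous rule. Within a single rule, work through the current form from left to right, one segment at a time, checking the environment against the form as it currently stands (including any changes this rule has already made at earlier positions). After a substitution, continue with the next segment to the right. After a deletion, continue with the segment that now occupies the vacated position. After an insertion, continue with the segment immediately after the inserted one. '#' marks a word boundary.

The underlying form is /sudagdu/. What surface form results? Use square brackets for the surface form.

1 Intervocalic Lenition: [sudagdu] → [suzagdu]
2 Apocope: [suzagdu] → [suzagd]
3 Final Devoicing: [suzagd] → [suzagt]
4 Vowel Epenthesis: [suzagt] → [suzaget]

[suzaget]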